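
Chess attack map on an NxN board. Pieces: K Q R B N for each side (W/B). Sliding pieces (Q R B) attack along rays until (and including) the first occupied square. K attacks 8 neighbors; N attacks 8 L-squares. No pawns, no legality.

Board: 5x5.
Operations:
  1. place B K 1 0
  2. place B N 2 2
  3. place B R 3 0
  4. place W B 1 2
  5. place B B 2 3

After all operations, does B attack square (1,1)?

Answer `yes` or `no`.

Answer: yes

Derivation:
Op 1: place BK@(1,0)
Op 2: place BN@(2,2)
Op 3: place BR@(3,0)
Op 4: place WB@(1,2)
Op 5: place BB@(2,3)
Per-piece attacks for B:
  BK@(1,0): attacks (1,1) (2,0) (0,0) (2,1) (0,1)
  BN@(2,2): attacks (3,4) (4,3) (1,4) (0,3) (3,0) (4,1) (1,0) (0,1)
  BB@(2,3): attacks (3,4) (3,2) (4,1) (1,4) (1,2) [ray(-1,-1) blocked at (1,2)]
  BR@(3,0): attacks (3,1) (3,2) (3,3) (3,4) (4,0) (2,0) (1,0) [ray(-1,0) blocked at (1,0)]
B attacks (1,1): yes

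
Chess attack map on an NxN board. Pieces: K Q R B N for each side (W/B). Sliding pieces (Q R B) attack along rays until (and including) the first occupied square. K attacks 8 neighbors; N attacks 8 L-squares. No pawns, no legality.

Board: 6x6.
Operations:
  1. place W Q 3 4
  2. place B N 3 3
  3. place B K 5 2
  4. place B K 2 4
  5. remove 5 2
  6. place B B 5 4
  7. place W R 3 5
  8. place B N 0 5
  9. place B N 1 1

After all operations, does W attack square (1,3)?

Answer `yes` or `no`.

Answer: no

Derivation:
Op 1: place WQ@(3,4)
Op 2: place BN@(3,3)
Op 3: place BK@(5,2)
Op 4: place BK@(2,4)
Op 5: remove (5,2)
Op 6: place BB@(5,4)
Op 7: place WR@(3,5)
Op 8: place BN@(0,5)
Op 9: place BN@(1,1)
Per-piece attacks for W:
  WQ@(3,4): attacks (3,5) (3,3) (4,4) (5,4) (2,4) (4,5) (4,3) (5,2) (2,5) (2,3) (1,2) (0,1) [ray(0,1) blocked at (3,5); ray(0,-1) blocked at (3,3); ray(1,0) blocked at (5,4); ray(-1,0) blocked at (2,4)]
  WR@(3,5): attacks (3,4) (4,5) (5,5) (2,5) (1,5) (0,5) [ray(0,-1) blocked at (3,4); ray(-1,0) blocked at (0,5)]
W attacks (1,3): no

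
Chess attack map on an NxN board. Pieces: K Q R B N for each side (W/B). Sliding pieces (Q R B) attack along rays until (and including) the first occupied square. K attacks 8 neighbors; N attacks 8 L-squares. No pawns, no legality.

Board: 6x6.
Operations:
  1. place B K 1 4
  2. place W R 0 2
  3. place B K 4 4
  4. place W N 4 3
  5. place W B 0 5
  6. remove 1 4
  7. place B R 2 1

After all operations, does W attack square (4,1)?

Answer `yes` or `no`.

Answer: yes

Derivation:
Op 1: place BK@(1,4)
Op 2: place WR@(0,2)
Op 3: place BK@(4,4)
Op 4: place WN@(4,3)
Op 5: place WB@(0,5)
Op 6: remove (1,4)
Op 7: place BR@(2,1)
Per-piece attacks for W:
  WR@(0,2): attacks (0,3) (0,4) (0,5) (0,1) (0,0) (1,2) (2,2) (3,2) (4,2) (5,2) [ray(0,1) blocked at (0,5)]
  WB@(0,5): attacks (1,4) (2,3) (3,2) (4,1) (5,0)
  WN@(4,3): attacks (5,5) (3,5) (2,4) (5,1) (3,1) (2,2)
W attacks (4,1): yes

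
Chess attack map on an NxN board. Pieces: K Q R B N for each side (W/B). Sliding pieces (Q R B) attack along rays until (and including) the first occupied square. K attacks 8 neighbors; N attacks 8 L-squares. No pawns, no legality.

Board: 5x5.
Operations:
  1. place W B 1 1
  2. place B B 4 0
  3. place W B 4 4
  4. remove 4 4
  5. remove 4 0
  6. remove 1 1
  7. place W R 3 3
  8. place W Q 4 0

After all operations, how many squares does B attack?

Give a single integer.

Answer: 0

Derivation:
Op 1: place WB@(1,1)
Op 2: place BB@(4,0)
Op 3: place WB@(4,4)
Op 4: remove (4,4)
Op 5: remove (4,0)
Op 6: remove (1,1)
Op 7: place WR@(3,3)
Op 8: place WQ@(4,0)
Per-piece attacks for B:
Union (0 distinct): (none)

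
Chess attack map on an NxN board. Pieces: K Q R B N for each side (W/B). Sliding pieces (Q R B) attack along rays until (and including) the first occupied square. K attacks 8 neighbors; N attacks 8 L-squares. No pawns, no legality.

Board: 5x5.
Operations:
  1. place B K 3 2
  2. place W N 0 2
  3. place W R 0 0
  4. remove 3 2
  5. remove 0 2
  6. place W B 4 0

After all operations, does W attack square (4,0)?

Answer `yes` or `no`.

Op 1: place BK@(3,2)
Op 2: place WN@(0,2)
Op 3: place WR@(0,0)
Op 4: remove (3,2)
Op 5: remove (0,2)
Op 6: place WB@(4,0)
Per-piece attacks for W:
  WR@(0,0): attacks (0,1) (0,2) (0,3) (0,4) (1,0) (2,0) (3,0) (4,0) [ray(1,0) blocked at (4,0)]
  WB@(4,0): attacks (3,1) (2,2) (1,3) (0,4)
W attacks (4,0): yes

Answer: yes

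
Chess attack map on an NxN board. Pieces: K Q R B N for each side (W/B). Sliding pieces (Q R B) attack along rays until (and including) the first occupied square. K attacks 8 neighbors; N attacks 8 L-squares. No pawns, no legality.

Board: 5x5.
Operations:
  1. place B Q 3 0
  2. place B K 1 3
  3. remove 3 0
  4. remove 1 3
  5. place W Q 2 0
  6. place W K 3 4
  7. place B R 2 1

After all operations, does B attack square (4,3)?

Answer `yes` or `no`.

Answer: no

Derivation:
Op 1: place BQ@(3,0)
Op 2: place BK@(1,3)
Op 3: remove (3,0)
Op 4: remove (1,3)
Op 5: place WQ@(2,0)
Op 6: place WK@(3,4)
Op 7: place BR@(2,1)
Per-piece attacks for B:
  BR@(2,1): attacks (2,2) (2,3) (2,4) (2,0) (3,1) (4,1) (1,1) (0,1) [ray(0,-1) blocked at (2,0)]
B attacks (4,3): no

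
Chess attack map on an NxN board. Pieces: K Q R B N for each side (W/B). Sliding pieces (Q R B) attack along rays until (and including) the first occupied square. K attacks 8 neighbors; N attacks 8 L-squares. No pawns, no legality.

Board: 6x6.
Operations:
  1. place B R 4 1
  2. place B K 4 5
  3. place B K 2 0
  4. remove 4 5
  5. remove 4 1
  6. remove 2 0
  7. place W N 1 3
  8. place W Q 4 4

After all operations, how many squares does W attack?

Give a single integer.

Answer: 22

Derivation:
Op 1: place BR@(4,1)
Op 2: place BK@(4,5)
Op 3: place BK@(2,0)
Op 4: remove (4,5)
Op 5: remove (4,1)
Op 6: remove (2,0)
Op 7: place WN@(1,3)
Op 8: place WQ@(4,4)
Per-piece attacks for W:
  WN@(1,3): attacks (2,5) (3,4) (0,5) (2,1) (3,2) (0,1)
  WQ@(4,4): attacks (4,5) (4,3) (4,2) (4,1) (4,0) (5,4) (3,4) (2,4) (1,4) (0,4) (5,5) (5,3) (3,5) (3,3) (2,2) (1,1) (0,0)
Union (22 distinct): (0,0) (0,1) (0,4) (0,5) (1,1) (1,4) (2,1) (2,2) (2,4) (2,5) (3,2) (3,3) (3,4) (3,5) (4,0) (4,1) (4,2) (4,3) (4,5) (5,3) (5,4) (5,5)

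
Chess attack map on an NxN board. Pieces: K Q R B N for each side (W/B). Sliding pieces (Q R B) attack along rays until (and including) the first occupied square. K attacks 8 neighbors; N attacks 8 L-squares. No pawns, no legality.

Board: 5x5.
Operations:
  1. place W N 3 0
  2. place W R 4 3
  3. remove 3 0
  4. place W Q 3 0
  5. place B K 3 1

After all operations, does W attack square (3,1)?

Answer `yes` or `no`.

Answer: yes

Derivation:
Op 1: place WN@(3,0)
Op 2: place WR@(4,3)
Op 3: remove (3,0)
Op 4: place WQ@(3,0)
Op 5: place BK@(3,1)
Per-piece attacks for W:
  WQ@(3,0): attacks (3,1) (4,0) (2,0) (1,0) (0,0) (4,1) (2,1) (1,2) (0,3) [ray(0,1) blocked at (3,1)]
  WR@(4,3): attacks (4,4) (4,2) (4,1) (4,0) (3,3) (2,3) (1,3) (0,3)
W attacks (3,1): yes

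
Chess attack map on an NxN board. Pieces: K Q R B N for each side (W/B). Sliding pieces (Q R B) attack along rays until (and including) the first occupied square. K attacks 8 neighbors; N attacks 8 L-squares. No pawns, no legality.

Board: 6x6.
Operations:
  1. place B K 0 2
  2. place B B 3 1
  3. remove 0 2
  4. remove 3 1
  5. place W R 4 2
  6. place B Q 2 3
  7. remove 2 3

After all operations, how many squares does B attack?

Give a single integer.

Op 1: place BK@(0,2)
Op 2: place BB@(3,1)
Op 3: remove (0,2)
Op 4: remove (3,1)
Op 5: place WR@(4,2)
Op 6: place BQ@(2,3)
Op 7: remove (2,3)
Per-piece attacks for B:
Union (0 distinct): (none)

Answer: 0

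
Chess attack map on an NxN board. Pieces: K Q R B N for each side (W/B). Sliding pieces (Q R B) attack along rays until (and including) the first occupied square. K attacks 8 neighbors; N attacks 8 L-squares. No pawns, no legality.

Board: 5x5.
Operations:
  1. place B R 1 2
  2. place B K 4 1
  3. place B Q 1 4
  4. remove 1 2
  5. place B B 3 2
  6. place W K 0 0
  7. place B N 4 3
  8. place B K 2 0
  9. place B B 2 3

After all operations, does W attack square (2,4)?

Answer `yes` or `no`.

Answer: no

Derivation:
Op 1: place BR@(1,2)
Op 2: place BK@(4,1)
Op 3: place BQ@(1,4)
Op 4: remove (1,2)
Op 5: place BB@(3,2)
Op 6: place WK@(0,0)
Op 7: place BN@(4,3)
Op 8: place BK@(2,0)
Op 9: place BB@(2,3)
Per-piece attacks for W:
  WK@(0,0): attacks (0,1) (1,0) (1,1)
W attacks (2,4): no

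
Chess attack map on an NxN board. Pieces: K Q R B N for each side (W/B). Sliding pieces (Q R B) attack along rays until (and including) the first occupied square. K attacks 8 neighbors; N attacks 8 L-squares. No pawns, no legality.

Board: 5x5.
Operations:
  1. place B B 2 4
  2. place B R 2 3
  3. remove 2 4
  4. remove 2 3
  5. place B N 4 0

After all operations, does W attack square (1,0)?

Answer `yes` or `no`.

Answer: no

Derivation:
Op 1: place BB@(2,4)
Op 2: place BR@(2,3)
Op 3: remove (2,4)
Op 4: remove (2,3)
Op 5: place BN@(4,0)
Per-piece attacks for W:
W attacks (1,0): no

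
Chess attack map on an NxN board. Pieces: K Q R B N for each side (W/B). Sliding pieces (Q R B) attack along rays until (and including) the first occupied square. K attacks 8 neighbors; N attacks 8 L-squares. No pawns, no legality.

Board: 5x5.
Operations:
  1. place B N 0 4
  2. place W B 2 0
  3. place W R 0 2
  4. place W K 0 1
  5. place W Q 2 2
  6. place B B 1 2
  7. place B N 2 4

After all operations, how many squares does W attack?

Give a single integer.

Answer: 19

Derivation:
Op 1: place BN@(0,4)
Op 2: place WB@(2,0)
Op 3: place WR@(0,2)
Op 4: place WK@(0,1)
Op 5: place WQ@(2,2)
Op 6: place BB@(1,2)
Op 7: place BN@(2,4)
Per-piece attacks for W:
  WK@(0,1): attacks (0,2) (0,0) (1,1) (1,2) (1,0)
  WR@(0,2): attacks (0,3) (0,4) (0,1) (1,2) [ray(0,1) blocked at (0,4); ray(0,-1) blocked at (0,1); ray(1,0) blocked at (1,2)]
  WB@(2,0): attacks (3,1) (4,2) (1,1) (0,2) [ray(-1,1) blocked at (0,2)]
  WQ@(2,2): attacks (2,3) (2,4) (2,1) (2,0) (3,2) (4,2) (1,2) (3,3) (4,4) (3,1) (4,0) (1,3) (0,4) (1,1) (0,0) [ray(0,1) blocked at (2,4); ray(0,-1) blocked at (2,0); ray(-1,0) blocked at (1,2); ray(-1,1) blocked at (0,4)]
Union (19 distinct): (0,0) (0,1) (0,2) (0,3) (0,4) (1,0) (1,1) (1,2) (1,3) (2,0) (2,1) (2,3) (2,4) (3,1) (3,2) (3,3) (4,0) (4,2) (4,4)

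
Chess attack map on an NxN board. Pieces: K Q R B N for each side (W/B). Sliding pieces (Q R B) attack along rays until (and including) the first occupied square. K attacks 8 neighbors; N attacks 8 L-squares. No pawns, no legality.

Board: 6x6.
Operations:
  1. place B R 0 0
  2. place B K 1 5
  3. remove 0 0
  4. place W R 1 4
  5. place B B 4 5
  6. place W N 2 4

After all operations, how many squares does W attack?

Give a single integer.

Op 1: place BR@(0,0)
Op 2: place BK@(1,5)
Op 3: remove (0,0)
Op 4: place WR@(1,4)
Op 5: place BB@(4,5)
Op 6: place WN@(2,4)
Per-piece attacks for W:
  WR@(1,4): attacks (1,5) (1,3) (1,2) (1,1) (1,0) (2,4) (0,4) [ray(0,1) blocked at (1,5); ray(1,0) blocked at (2,4)]
  WN@(2,4): attacks (4,5) (0,5) (3,2) (4,3) (1,2) (0,3)
Union (12 distinct): (0,3) (0,4) (0,5) (1,0) (1,1) (1,2) (1,3) (1,5) (2,4) (3,2) (4,3) (4,5)

Answer: 12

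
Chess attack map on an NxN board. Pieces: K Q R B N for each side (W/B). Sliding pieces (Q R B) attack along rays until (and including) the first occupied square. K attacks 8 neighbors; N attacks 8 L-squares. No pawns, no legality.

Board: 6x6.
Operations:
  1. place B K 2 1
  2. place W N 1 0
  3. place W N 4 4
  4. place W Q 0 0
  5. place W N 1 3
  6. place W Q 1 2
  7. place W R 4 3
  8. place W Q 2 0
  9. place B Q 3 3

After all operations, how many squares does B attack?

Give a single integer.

Answer: 19

Derivation:
Op 1: place BK@(2,1)
Op 2: place WN@(1,0)
Op 3: place WN@(4,4)
Op 4: place WQ@(0,0)
Op 5: place WN@(1,3)
Op 6: place WQ@(1,2)
Op 7: place WR@(4,3)
Op 8: place WQ@(2,0)
Op 9: place BQ@(3,3)
Per-piece attacks for B:
  BK@(2,1): attacks (2,2) (2,0) (3,1) (1,1) (3,2) (3,0) (1,2) (1,0)
  BQ@(3,3): attacks (3,4) (3,5) (3,2) (3,1) (3,0) (4,3) (2,3) (1,3) (4,4) (4,2) (5,1) (2,4) (1,5) (2,2) (1,1) (0,0) [ray(1,0) blocked at (4,3); ray(-1,0) blocked at (1,3); ray(1,1) blocked at (4,4); ray(-1,-1) blocked at (0,0)]
Union (19 distinct): (0,0) (1,0) (1,1) (1,2) (1,3) (1,5) (2,0) (2,2) (2,3) (2,4) (3,0) (3,1) (3,2) (3,4) (3,5) (4,2) (4,3) (4,4) (5,1)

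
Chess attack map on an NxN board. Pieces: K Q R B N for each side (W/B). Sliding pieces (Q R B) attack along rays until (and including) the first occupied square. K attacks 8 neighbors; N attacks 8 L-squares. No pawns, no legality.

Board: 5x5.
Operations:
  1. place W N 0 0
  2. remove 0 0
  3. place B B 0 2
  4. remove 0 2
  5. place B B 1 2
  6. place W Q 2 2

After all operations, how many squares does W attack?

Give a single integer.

Answer: 15

Derivation:
Op 1: place WN@(0,0)
Op 2: remove (0,0)
Op 3: place BB@(0,2)
Op 4: remove (0,2)
Op 5: place BB@(1,2)
Op 6: place WQ@(2,2)
Per-piece attacks for W:
  WQ@(2,2): attacks (2,3) (2,4) (2,1) (2,0) (3,2) (4,2) (1,2) (3,3) (4,4) (3,1) (4,0) (1,3) (0,4) (1,1) (0,0) [ray(-1,0) blocked at (1,2)]
Union (15 distinct): (0,0) (0,4) (1,1) (1,2) (1,3) (2,0) (2,1) (2,3) (2,4) (3,1) (3,2) (3,3) (4,0) (4,2) (4,4)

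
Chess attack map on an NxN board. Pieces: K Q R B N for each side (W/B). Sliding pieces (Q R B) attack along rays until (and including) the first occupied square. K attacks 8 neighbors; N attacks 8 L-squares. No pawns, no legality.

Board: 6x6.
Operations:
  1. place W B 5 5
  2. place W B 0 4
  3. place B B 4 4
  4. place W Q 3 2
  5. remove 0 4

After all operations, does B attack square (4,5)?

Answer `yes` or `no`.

Answer: no

Derivation:
Op 1: place WB@(5,5)
Op 2: place WB@(0,4)
Op 3: place BB@(4,4)
Op 4: place WQ@(3,2)
Op 5: remove (0,4)
Per-piece attacks for B:
  BB@(4,4): attacks (5,5) (5,3) (3,5) (3,3) (2,2) (1,1) (0,0) [ray(1,1) blocked at (5,5)]
B attacks (4,5): no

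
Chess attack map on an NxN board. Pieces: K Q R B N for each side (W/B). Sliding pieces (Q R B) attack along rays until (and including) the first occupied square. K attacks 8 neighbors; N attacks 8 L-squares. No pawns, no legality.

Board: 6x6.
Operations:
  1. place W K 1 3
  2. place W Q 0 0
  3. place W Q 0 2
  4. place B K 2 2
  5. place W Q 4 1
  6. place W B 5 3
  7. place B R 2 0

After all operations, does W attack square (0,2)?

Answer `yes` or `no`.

Answer: yes

Derivation:
Op 1: place WK@(1,3)
Op 2: place WQ@(0,0)
Op 3: place WQ@(0,2)
Op 4: place BK@(2,2)
Op 5: place WQ@(4,1)
Op 6: place WB@(5,3)
Op 7: place BR@(2,0)
Per-piece attacks for W:
  WQ@(0,0): attacks (0,1) (0,2) (1,0) (2,0) (1,1) (2,2) [ray(0,1) blocked at (0,2); ray(1,0) blocked at (2,0); ray(1,1) blocked at (2,2)]
  WQ@(0,2): attacks (0,3) (0,4) (0,5) (0,1) (0,0) (1,2) (2,2) (1,3) (1,1) (2,0) [ray(0,-1) blocked at (0,0); ray(1,0) blocked at (2,2); ray(1,1) blocked at (1,3); ray(1,-1) blocked at (2,0)]
  WK@(1,3): attacks (1,4) (1,2) (2,3) (0,3) (2,4) (2,2) (0,4) (0,2)
  WQ@(4,1): attacks (4,2) (4,3) (4,4) (4,5) (4,0) (5,1) (3,1) (2,1) (1,1) (0,1) (5,2) (5,0) (3,2) (2,3) (1,4) (0,5) (3,0)
  WB@(5,3): attacks (4,4) (3,5) (4,2) (3,1) (2,0) [ray(-1,-1) blocked at (2,0)]
W attacks (0,2): yes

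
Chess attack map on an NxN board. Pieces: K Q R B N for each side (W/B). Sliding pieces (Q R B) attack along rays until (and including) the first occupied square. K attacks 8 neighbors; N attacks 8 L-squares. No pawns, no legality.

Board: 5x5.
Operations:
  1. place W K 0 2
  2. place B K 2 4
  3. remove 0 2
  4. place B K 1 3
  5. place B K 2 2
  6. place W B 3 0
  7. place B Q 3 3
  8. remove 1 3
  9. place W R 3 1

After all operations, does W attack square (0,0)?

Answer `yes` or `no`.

Op 1: place WK@(0,2)
Op 2: place BK@(2,4)
Op 3: remove (0,2)
Op 4: place BK@(1,3)
Op 5: place BK@(2,2)
Op 6: place WB@(3,0)
Op 7: place BQ@(3,3)
Op 8: remove (1,3)
Op 9: place WR@(3,1)
Per-piece attacks for W:
  WB@(3,0): attacks (4,1) (2,1) (1,2) (0,3)
  WR@(3,1): attacks (3,2) (3,3) (3,0) (4,1) (2,1) (1,1) (0,1) [ray(0,1) blocked at (3,3); ray(0,-1) blocked at (3,0)]
W attacks (0,0): no

Answer: no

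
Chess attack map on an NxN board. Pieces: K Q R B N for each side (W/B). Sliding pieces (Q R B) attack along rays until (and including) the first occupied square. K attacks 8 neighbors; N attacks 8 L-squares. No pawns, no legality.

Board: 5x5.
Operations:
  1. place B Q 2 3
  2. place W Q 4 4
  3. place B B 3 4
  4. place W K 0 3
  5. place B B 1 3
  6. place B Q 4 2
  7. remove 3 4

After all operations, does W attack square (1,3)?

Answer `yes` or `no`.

Answer: yes

Derivation:
Op 1: place BQ@(2,3)
Op 2: place WQ@(4,4)
Op 3: place BB@(3,4)
Op 4: place WK@(0,3)
Op 5: place BB@(1,3)
Op 6: place BQ@(4,2)
Op 7: remove (3,4)
Per-piece attacks for W:
  WK@(0,3): attacks (0,4) (0,2) (1,3) (1,4) (1,2)
  WQ@(4,4): attacks (4,3) (4,2) (3,4) (2,4) (1,4) (0,4) (3,3) (2,2) (1,1) (0,0) [ray(0,-1) blocked at (4,2)]
W attacks (1,3): yes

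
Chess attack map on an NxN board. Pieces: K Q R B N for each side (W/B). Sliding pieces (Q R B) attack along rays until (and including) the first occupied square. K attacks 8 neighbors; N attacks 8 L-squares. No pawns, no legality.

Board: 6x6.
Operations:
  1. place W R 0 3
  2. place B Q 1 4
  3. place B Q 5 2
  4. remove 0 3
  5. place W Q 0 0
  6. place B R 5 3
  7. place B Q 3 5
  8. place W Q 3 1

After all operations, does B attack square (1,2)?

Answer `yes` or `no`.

Answer: yes

Derivation:
Op 1: place WR@(0,3)
Op 2: place BQ@(1,4)
Op 3: place BQ@(5,2)
Op 4: remove (0,3)
Op 5: place WQ@(0,0)
Op 6: place BR@(5,3)
Op 7: place BQ@(3,5)
Op 8: place WQ@(3,1)
Per-piece attacks for B:
  BQ@(1,4): attacks (1,5) (1,3) (1,2) (1,1) (1,0) (2,4) (3,4) (4,4) (5,4) (0,4) (2,5) (2,3) (3,2) (4,1) (5,0) (0,5) (0,3)
  BQ@(3,5): attacks (3,4) (3,3) (3,2) (3,1) (4,5) (5,5) (2,5) (1,5) (0,5) (4,4) (5,3) (2,4) (1,3) (0,2) [ray(0,-1) blocked at (3,1); ray(1,-1) blocked at (5,3)]
  BQ@(5,2): attacks (5,3) (5,1) (5,0) (4,2) (3,2) (2,2) (1,2) (0,2) (4,3) (3,4) (2,5) (4,1) (3,0) [ray(0,1) blocked at (5,3)]
  BR@(5,3): attacks (5,4) (5,5) (5,2) (4,3) (3,3) (2,3) (1,3) (0,3) [ray(0,-1) blocked at (5,2)]
B attacks (1,2): yes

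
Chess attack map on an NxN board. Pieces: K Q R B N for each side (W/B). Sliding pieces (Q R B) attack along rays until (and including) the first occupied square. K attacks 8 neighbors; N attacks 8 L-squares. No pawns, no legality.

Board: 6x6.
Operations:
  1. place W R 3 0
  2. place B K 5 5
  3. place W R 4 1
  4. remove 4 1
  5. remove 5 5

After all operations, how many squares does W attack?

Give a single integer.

Answer: 10

Derivation:
Op 1: place WR@(3,0)
Op 2: place BK@(5,5)
Op 3: place WR@(4,1)
Op 4: remove (4,1)
Op 5: remove (5,5)
Per-piece attacks for W:
  WR@(3,0): attacks (3,1) (3,2) (3,3) (3,4) (3,5) (4,0) (5,0) (2,0) (1,0) (0,0)
Union (10 distinct): (0,0) (1,0) (2,0) (3,1) (3,2) (3,3) (3,4) (3,5) (4,0) (5,0)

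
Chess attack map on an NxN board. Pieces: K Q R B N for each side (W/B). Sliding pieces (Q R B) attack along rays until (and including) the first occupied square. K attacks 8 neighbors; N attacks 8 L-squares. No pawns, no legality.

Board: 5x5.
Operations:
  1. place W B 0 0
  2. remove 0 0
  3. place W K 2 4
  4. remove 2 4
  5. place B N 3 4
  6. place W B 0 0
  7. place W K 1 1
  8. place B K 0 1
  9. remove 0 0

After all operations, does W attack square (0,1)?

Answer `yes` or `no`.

Op 1: place WB@(0,0)
Op 2: remove (0,0)
Op 3: place WK@(2,4)
Op 4: remove (2,4)
Op 5: place BN@(3,4)
Op 6: place WB@(0,0)
Op 7: place WK@(1,1)
Op 8: place BK@(0,1)
Op 9: remove (0,0)
Per-piece attacks for W:
  WK@(1,1): attacks (1,2) (1,0) (2,1) (0,1) (2,2) (2,0) (0,2) (0,0)
W attacks (0,1): yes

Answer: yes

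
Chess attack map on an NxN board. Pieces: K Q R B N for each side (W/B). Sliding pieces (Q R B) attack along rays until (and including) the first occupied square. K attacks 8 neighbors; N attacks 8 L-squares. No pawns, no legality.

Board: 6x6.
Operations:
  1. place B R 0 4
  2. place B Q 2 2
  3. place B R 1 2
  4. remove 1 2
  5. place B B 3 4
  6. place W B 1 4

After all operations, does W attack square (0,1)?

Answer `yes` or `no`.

Answer: no

Derivation:
Op 1: place BR@(0,4)
Op 2: place BQ@(2,2)
Op 3: place BR@(1,2)
Op 4: remove (1,2)
Op 5: place BB@(3,4)
Op 6: place WB@(1,4)
Per-piece attacks for W:
  WB@(1,4): attacks (2,5) (2,3) (3,2) (4,1) (5,0) (0,5) (0,3)
W attacks (0,1): no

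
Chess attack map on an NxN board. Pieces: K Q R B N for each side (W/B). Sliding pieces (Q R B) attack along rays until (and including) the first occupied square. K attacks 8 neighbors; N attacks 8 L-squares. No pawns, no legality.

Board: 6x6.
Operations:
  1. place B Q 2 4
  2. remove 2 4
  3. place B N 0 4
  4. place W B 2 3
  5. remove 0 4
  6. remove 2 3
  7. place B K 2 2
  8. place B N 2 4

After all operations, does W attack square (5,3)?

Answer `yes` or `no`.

Op 1: place BQ@(2,4)
Op 2: remove (2,4)
Op 3: place BN@(0,4)
Op 4: place WB@(2,3)
Op 5: remove (0,4)
Op 6: remove (2,3)
Op 7: place BK@(2,2)
Op 8: place BN@(2,4)
Per-piece attacks for W:
W attacks (5,3): no

Answer: no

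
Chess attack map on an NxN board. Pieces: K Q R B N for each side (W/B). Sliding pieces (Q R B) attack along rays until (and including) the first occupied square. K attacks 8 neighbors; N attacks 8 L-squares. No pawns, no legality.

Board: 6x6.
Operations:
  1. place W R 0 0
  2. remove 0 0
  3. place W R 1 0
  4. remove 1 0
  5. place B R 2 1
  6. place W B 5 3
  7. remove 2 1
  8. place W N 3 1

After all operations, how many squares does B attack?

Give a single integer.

Answer: 0

Derivation:
Op 1: place WR@(0,0)
Op 2: remove (0,0)
Op 3: place WR@(1,0)
Op 4: remove (1,0)
Op 5: place BR@(2,1)
Op 6: place WB@(5,3)
Op 7: remove (2,1)
Op 8: place WN@(3,1)
Per-piece attacks for B:
Union (0 distinct): (none)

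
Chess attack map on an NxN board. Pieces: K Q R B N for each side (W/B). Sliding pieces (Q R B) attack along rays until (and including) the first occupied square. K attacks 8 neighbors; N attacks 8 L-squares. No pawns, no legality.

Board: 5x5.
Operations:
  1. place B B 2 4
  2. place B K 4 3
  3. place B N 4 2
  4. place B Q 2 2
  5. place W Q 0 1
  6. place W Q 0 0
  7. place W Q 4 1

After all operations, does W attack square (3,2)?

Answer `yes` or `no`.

Op 1: place BB@(2,4)
Op 2: place BK@(4,3)
Op 3: place BN@(4,2)
Op 4: place BQ@(2,2)
Op 5: place WQ@(0,1)
Op 6: place WQ@(0,0)
Op 7: place WQ@(4,1)
Per-piece attacks for W:
  WQ@(0,0): attacks (0,1) (1,0) (2,0) (3,0) (4,0) (1,1) (2,2) [ray(0,1) blocked at (0,1); ray(1,1) blocked at (2,2)]
  WQ@(0,1): attacks (0,2) (0,3) (0,4) (0,0) (1,1) (2,1) (3,1) (4,1) (1,2) (2,3) (3,4) (1,0) [ray(0,-1) blocked at (0,0); ray(1,0) blocked at (4,1)]
  WQ@(4,1): attacks (4,2) (4,0) (3,1) (2,1) (1,1) (0,1) (3,2) (2,3) (1,4) (3,0) [ray(0,1) blocked at (4,2); ray(-1,0) blocked at (0,1)]
W attacks (3,2): yes

Answer: yes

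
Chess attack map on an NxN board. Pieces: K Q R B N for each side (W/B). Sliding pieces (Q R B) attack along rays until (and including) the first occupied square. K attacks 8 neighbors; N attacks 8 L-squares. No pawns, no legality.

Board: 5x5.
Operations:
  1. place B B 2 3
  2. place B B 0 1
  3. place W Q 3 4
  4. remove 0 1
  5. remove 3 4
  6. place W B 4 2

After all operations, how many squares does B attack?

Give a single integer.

Answer: 6

Derivation:
Op 1: place BB@(2,3)
Op 2: place BB@(0,1)
Op 3: place WQ@(3,4)
Op 4: remove (0,1)
Op 5: remove (3,4)
Op 6: place WB@(4,2)
Per-piece attacks for B:
  BB@(2,3): attacks (3,4) (3,2) (4,1) (1,4) (1,2) (0,1)
Union (6 distinct): (0,1) (1,2) (1,4) (3,2) (3,4) (4,1)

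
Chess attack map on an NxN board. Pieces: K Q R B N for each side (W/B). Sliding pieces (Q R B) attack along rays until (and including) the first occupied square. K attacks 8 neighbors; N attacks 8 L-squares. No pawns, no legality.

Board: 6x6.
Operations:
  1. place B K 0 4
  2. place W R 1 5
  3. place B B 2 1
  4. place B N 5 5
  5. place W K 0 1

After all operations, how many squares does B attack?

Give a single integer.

Op 1: place BK@(0,4)
Op 2: place WR@(1,5)
Op 3: place BB@(2,1)
Op 4: place BN@(5,5)
Op 5: place WK@(0,1)
Per-piece attacks for B:
  BK@(0,4): attacks (0,5) (0,3) (1,4) (1,5) (1,3)
  BB@(2,1): attacks (3,2) (4,3) (5,4) (3,0) (1,2) (0,3) (1,0)
  BN@(5,5): attacks (4,3) (3,4)
Union (12 distinct): (0,3) (0,5) (1,0) (1,2) (1,3) (1,4) (1,5) (3,0) (3,2) (3,4) (4,3) (5,4)

Answer: 12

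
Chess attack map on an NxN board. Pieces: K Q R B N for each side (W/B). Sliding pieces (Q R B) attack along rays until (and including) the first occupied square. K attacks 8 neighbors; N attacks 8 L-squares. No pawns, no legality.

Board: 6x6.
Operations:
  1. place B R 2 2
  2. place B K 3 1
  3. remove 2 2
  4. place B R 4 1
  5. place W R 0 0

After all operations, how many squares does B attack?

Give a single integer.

Answer: 13

Derivation:
Op 1: place BR@(2,2)
Op 2: place BK@(3,1)
Op 3: remove (2,2)
Op 4: place BR@(4,1)
Op 5: place WR@(0,0)
Per-piece attacks for B:
  BK@(3,1): attacks (3,2) (3,0) (4,1) (2,1) (4,2) (4,0) (2,2) (2,0)
  BR@(4,1): attacks (4,2) (4,3) (4,4) (4,5) (4,0) (5,1) (3,1) [ray(-1,0) blocked at (3,1)]
Union (13 distinct): (2,0) (2,1) (2,2) (3,0) (3,1) (3,2) (4,0) (4,1) (4,2) (4,3) (4,4) (4,5) (5,1)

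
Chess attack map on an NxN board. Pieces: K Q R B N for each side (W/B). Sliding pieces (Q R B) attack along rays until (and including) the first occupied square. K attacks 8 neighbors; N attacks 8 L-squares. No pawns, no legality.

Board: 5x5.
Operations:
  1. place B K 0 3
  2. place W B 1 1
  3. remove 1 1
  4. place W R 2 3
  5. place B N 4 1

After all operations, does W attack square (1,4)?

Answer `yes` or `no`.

Answer: no

Derivation:
Op 1: place BK@(0,3)
Op 2: place WB@(1,1)
Op 3: remove (1,1)
Op 4: place WR@(2,3)
Op 5: place BN@(4,1)
Per-piece attacks for W:
  WR@(2,3): attacks (2,4) (2,2) (2,1) (2,0) (3,3) (4,3) (1,3) (0,3) [ray(-1,0) blocked at (0,3)]
W attacks (1,4): no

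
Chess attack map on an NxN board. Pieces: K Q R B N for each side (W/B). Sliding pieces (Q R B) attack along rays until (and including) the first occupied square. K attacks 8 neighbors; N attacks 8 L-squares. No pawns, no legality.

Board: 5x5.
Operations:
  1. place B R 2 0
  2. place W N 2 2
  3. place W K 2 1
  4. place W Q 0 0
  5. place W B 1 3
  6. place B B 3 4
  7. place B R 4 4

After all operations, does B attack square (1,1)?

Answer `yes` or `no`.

Answer: no

Derivation:
Op 1: place BR@(2,0)
Op 2: place WN@(2,2)
Op 3: place WK@(2,1)
Op 4: place WQ@(0,0)
Op 5: place WB@(1,3)
Op 6: place BB@(3,4)
Op 7: place BR@(4,4)
Per-piece attacks for B:
  BR@(2,0): attacks (2,1) (3,0) (4,0) (1,0) (0,0) [ray(0,1) blocked at (2,1); ray(-1,0) blocked at (0,0)]
  BB@(3,4): attacks (4,3) (2,3) (1,2) (0,1)
  BR@(4,4): attacks (4,3) (4,2) (4,1) (4,0) (3,4) [ray(-1,0) blocked at (3,4)]
B attacks (1,1): no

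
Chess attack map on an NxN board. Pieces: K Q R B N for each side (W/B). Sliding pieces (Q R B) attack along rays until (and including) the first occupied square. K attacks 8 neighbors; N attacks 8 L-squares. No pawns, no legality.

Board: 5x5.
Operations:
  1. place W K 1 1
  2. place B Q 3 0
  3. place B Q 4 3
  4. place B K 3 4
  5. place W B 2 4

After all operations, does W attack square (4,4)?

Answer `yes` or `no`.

Op 1: place WK@(1,1)
Op 2: place BQ@(3,0)
Op 3: place BQ@(4,3)
Op 4: place BK@(3,4)
Op 5: place WB@(2,4)
Per-piece attacks for W:
  WK@(1,1): attacks (1,2) (1,0) (2,1) (0,1) (2,2) (2,0) (0,2) (0,0)
  WB@(2,4): attacks (3,3) (4,2) (1,3) (0,2)
W attacks (4,4): no

Answer: no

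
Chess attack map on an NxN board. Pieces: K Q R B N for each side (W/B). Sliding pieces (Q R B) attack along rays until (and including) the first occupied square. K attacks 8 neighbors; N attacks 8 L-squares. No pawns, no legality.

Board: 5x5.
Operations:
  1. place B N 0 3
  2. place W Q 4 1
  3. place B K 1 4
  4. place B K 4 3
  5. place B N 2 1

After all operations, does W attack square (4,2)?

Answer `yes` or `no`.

Op 1: place BN@(0,3)
Op 2: place WQ@(4,1)
Op 3: place BK@(1,4)
Op 4: place BK@(4,3)
Op 5: place BN@(2,1)
Per-piece attacks for W:
  WQ@(4,1): attacks (4,2) (4,3) (4,0) (3,1) (2,1) (3,2) (2,3) (1,4) (3,0) [ray(0,1) blocked at (4,3); ray(-1,0) blocked at (2,1); ray(-1,1) blocked at (1,4)]
W attacks (4,2): yes

Answer: yes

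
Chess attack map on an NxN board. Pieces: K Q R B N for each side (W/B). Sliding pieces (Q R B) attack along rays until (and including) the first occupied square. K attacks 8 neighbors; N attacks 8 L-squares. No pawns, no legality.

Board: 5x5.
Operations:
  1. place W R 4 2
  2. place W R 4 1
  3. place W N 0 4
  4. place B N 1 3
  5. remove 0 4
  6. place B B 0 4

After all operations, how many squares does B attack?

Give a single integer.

Op 1: place WR@(4,2)
Op 2: place WR@(4,1)
Op 3: place WN@(0,4)
Op 4: place BN@(1,3)
Op 5: remove (0,4)
Op 6: place BB@(0,4)
Per-piece attacks for B:
  BB@(0,4): attacks (1,3) [ray(1,-1) blocked at (1,3)]
  BN@(1,3): attacks (3,4) (2,1) (3,2) (0,1)
Union (5 distinct): (0,1) (1,3) (2,1) (3,2) (3,4)

Answer: 5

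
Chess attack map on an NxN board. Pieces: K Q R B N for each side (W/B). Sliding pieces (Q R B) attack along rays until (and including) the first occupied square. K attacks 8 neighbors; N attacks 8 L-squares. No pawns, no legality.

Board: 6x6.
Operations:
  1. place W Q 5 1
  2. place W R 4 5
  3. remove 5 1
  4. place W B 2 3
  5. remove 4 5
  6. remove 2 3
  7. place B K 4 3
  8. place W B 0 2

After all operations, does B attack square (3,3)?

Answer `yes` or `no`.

Answer: yes

Derivation:
Op 1: place WQ@(5,1)
Op 2: place WR@(4,5)
Op 3: remove (5,1)
Op 4: place WB@(2,3)
Op 5: remove (4,5)
Op 6: remove (2,3)
Op 7: place BK@(4,3)
Op 8: place WB@(0,2)
Per-piece attacks for B:
  BK@(4,3): attacks (4,4) (4,2) (5,3) (3,3) (5,4) (5,2) (3,4) (3,2)
B attacks (3,3): yes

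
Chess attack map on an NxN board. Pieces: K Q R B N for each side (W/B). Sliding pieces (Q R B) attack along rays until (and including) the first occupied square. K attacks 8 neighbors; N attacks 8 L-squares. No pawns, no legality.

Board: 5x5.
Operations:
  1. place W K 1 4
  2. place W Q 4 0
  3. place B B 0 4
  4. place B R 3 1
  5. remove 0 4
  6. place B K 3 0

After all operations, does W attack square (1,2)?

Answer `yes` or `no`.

Answer: no

Derivation:
Op 1: place WK@(1,4)
Op 2: place WQ@(4,0)
Op 3: place BB@(0,4)
Op 4: place BR@(3,1)
Op 5: remove (0,4)
Op 6: place BK@(3,0)
Per-piece attacks for W:
  WK@(1,4): attacks (1,3) (2,4) (0,4) (2,3) (0,3)
  WQ@(4,0): attacks (4,1) (4,2) (4,3) (4,4) (3,0) (3,1) [ray(-1,0) blocked at (3,0); ray(-1,1) blocked at (3,1)]
W attacks (1,2): no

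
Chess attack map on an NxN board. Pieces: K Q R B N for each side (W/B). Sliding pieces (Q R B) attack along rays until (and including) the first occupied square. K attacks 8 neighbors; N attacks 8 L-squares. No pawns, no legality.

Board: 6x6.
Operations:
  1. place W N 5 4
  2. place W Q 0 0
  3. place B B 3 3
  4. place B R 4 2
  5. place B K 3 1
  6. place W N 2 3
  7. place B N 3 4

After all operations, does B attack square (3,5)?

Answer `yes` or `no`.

Op 1: place WN@(5,4)
Op 2: place WQ@(0,0)
Op 3: place BB@(3,3)
Op 4: place BR@(4,2)
Op 5: place BK@(3,1)
Op 6: place WN@(2,3)
Op 7: place BN@(3,4)
Per-piece attacks for B:
  BK@(3,1): attacks (3,2) (3,0) (4,1) (2,1) (4,2) (4,0) (2,2) (2,0)
  BB@(3,3): attacks (4,4) (5,5) (4,2) (2,4) (1,5) (2,2) (1,1) (0,0) [ray(1,-1) blocked at (4,2); ray(-1,-1) blocked at (0,0)]
  BN@(3,4): attacks (5,5) (1,5) (4,2) (5,3) (2,2) (1,3)
  BR@(4,2): attacks (4,3) (4,4) (4,5) (4,1) (4,0) (5,2) (3,2) (2,2) (1,2) (0,2)
B attacks (3,5): no

Answer: no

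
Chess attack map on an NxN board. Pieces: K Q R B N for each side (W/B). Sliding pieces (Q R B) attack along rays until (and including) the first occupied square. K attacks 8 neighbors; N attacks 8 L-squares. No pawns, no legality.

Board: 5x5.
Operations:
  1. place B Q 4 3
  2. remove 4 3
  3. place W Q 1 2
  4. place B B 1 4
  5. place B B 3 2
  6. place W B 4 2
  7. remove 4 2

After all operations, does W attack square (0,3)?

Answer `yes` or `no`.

Op 1: place BQ@(4,3)
Op 2: remove (4,3)
Op 3: place WQ@(1,2)
Op 4: place BB@(1,4)
Op 5: place BB@(3,2)
Op 6: place WB@(4,2)
Op 7: remove (4,2)
Per-piece attacks for W:
  WQ@(1,2): attacks (1,3) (1,4) (1,1) (1,0) (2,2) (3,2) (0,2) (2,3) (3,4) (2,1) (3,0) (0,3) (0,1) [ray(0,1) blocked at (1,4); ray(1,0) blocked at (3,2)]
W attacks (0,3): yes

Answer: yes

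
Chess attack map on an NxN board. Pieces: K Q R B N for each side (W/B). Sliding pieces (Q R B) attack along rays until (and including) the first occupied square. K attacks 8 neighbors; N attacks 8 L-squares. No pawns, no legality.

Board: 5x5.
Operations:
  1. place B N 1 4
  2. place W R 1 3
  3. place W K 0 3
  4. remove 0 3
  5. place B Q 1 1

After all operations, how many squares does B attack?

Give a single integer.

Answer: 13

Derivation:
Op 1: place BN@(1,4)
Op 2: place WR@(1,3)
Op 3: place WK@(0,3)
Op 4: remove (0,3)
Op 5: place BQ@(1,1)
Per-piece attacks for B:
  BQ@(1,1): attacks (1,2) (1,3) (1,0) (2,1) (3,1) (4,1) (0,1) (2,2) (3,3) (4,4) (2,0) (0,2) (0,0) [ray(0,1) blocked at (1,3)]
  BN@(1,4): attacks (2,2) (3,3) (0,2)
Union (13 distinct): (0,0) (0,1) (0,2) (1,0) (1,2) (1,3) (2,0) (2,1) (2,2) (3,1) (3,3) (4,1) (4,4)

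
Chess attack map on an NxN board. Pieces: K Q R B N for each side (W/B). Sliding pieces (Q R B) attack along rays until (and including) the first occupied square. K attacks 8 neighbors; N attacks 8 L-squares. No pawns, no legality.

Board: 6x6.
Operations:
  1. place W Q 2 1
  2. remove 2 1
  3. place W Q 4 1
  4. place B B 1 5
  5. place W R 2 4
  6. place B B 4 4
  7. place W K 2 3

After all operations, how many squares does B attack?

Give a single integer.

Answer: 9

Derivation:
Op 1: place WQ@(2,1)
Op 2: remove (2,1)
Op 3: place WQ@(4,1)
Op 4: place BB@(1,5)
Op 5: place WR@(2,4)
Op 6: place BB@(4,4)
Op 7: place WK@(2,3)
Per-piece attacks for B:
  BB@(1,5): attacks (2,4) (0,4) [ray(1,-1) blocked at (2,4)]
  BB@(4,4): attacks (5,5) (5,3) (3,5) (3,3) (2,2) (1,1) (0,0)
Union (9 distinct): (0,0) (0,4) (1,1) (2,2) (2,4) (3,3) (3,5) (5,3) (5,5)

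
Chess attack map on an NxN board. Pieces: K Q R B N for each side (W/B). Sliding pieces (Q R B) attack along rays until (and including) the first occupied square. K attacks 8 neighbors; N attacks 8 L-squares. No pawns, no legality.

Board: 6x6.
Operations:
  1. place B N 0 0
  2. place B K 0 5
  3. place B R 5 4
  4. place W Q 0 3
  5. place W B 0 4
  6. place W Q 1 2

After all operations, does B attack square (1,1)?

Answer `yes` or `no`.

Answer: no

Derivation:
Op 1: place BN@(0,0)
Op 2: place BK@(0,5)
Op 3: place BR@(5,4)
Op 4: place WQ@(0,3)
Op 5: place WB@(0,4)
Op 6: place WQ@(1,2)
Per-piece attacks for B:
  BN@(0,0): attacks (1,2) (2,1)
  BK@(0,5): attacks (0,4) (1,5) (1,4)
  BR@(5,4): attacks (5,5) (5,3) (5,2) (5,1) (5,0) (4,4) (3,4) (2,4) (1,4) (0,4) [ray(-1,0) blocked at (0,4)]
B attacks (1,1): no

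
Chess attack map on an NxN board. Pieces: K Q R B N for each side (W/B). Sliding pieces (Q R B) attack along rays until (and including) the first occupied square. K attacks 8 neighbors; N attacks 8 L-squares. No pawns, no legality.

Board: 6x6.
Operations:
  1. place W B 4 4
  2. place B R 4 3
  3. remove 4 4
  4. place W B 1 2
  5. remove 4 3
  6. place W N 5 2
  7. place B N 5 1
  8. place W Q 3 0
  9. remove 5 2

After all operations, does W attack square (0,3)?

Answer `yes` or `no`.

Answer: yes

Derivation:
Op 1: place WB@(4,4)
Op 2: place BR@(4,3)
Op 3: remove (4,4)
Op 4: place WB@(1,2)
Op 5: remove (4,3)
Op 6: place WN@(5,2)
Op 7: place BN@(5,1)
Op 8: place WQ@(3,0)
Op 9: remove (5,2)
Per-piece attacks for W:
  WB@(1,2): attacks (2,3) (3,4) (4,5) (2,1) (3,0) (0,3) (0,1) [ray(1,-1) blocked at (3,0)]
  WQ@(3,0): attacks (3,1) (3,2) (3,3) (3,4) (3,5) (4,0) (5,0) (2,0) (1,0) (0,0) (4,1) (5,2) (2,1) (1,2) [ray(-1,1) blocked at (1,2)]
W attacks (0,3): yes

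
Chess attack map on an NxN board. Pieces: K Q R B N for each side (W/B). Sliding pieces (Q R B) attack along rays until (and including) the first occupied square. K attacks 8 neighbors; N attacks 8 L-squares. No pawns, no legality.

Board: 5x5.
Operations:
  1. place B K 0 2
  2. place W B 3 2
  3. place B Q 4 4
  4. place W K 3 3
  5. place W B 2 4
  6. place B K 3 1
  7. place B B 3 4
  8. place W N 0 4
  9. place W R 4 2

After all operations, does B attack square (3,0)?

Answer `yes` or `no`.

Op 1: place BK@(0,2)
Op 2: place WB@(3,2)
Op 3: place BQ@(4,4)
Op 4: place WK@(3,3)
Op 5: place WB@(2,4)
Op 6: place BK@(3,1)
Op 7: place BB@(3,4)
Op 8: place WN@(0,4)
Op 9: place WR@(4,2)
Per-piece attacks for B:
  BK@(0,2): attacks (0,3) (0,1) (1,2) (1,3) (1,1)
  BK@(3,1): attacks (3,2) (3,0) (4,1) (2,1) (4,2) (4,0) (2,2) (2,0)
  BB@(3,4): attacks (4,3) (2,3) (1,2) (0,1)
  BQ@(4,4): attacks (4,3) (4,2) (3,4) (3,3) [ray(0,-1) blocked at (4,2); ray(-1,0) blocked at (3,4); ray(-1,-1) blocked at (3,3)]
B attacks (3,0): yes

Answer: yes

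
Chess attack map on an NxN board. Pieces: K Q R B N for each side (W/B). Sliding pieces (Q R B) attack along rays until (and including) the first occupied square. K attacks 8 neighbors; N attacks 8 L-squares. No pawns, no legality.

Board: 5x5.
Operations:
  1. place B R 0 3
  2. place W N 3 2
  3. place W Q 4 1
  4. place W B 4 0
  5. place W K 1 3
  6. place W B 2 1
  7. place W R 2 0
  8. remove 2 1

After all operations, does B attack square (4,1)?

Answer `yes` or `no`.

Op 1: place BR@(0,3)
Op 2: place WN@(3,2)
Op 3: place WQ@(4,1)
Op 4: place WB@(4,0)
Op 5: place WK@(1,3)
Op 6: place WB@(2,1)
Op 7: place WR@(2,0)
Op 8: remove (2,1)
Per-piece attacks for B:
  BR@(0,3): attacks (0,4) (0,2) (0,1) (0,0) (1,3) [ray(1,0) blocked at (1,3)]
B attacks (4,1): no

Answer: no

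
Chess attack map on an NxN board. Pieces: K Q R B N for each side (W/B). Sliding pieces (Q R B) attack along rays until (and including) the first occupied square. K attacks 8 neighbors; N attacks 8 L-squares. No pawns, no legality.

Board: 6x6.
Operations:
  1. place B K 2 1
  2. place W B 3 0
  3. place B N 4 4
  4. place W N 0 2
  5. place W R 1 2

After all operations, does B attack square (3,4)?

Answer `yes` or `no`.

Op 1: place BK@(2,1)
Op 2: place WB@(3,0)
Op 3: place BN@(4,4)
Op 4: place WN@(0,2)
Op 5: place WR@(1,2)
Per-piece attacks for B:
  BK@(2,1): attacks (2,2) (2,0) (3,1) (1,1) (3,2) (3,0) (1,2) (1,0)
  BN@(4,4): attacks (2,5) (5,2) (3,2) (2,3)
B attacks (3,4): no

Answer: no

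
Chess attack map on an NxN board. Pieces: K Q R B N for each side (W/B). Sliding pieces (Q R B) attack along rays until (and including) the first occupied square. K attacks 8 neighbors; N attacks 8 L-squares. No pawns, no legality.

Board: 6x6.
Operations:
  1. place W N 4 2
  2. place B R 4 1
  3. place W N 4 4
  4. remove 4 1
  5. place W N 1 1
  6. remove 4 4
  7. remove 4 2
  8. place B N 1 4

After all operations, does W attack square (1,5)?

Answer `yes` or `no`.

Op 1: place WN@(4,2)
Op 2: place BR@(4,1)
Op 3: place WN@(4,4)
Op 4: remove (4,1)
Op 5: place WN@(1,1)
Op 6: remove (4,4)
Op 7: remove (4,2)
Op 8: place BN@(1,4)
Per-piece attacks for W:
  WN@(1,1): attacks (2,3) (3,2) (0,3) (3,0)
W attacks (1,5): no

Answer: no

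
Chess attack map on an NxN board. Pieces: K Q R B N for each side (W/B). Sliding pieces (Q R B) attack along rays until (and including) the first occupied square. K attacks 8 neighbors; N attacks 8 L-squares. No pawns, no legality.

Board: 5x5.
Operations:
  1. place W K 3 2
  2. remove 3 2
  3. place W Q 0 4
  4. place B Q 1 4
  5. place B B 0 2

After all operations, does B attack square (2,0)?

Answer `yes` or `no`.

Op 1: place WK@(3,2)
Op 2: remove (3,2)
Op 3: place WQ@(0,4)
Op 4: place BQ@(1,4)
Op 5: place BB@(0,2)
Per-piece attacks for B:
  BB@(0,2): attacks (1,3) (2,4) (1,1) (2,0)
  BQ@(1,4): attacks (1,3) (1,2) (1,1) (1,0) (2,4) (3,4) (4,4) (0,4) (2,3) (3,2) (4,1) (0,3) [ray(-1,0) blocked at (0,4)]
B attacks (2,0): yes

Answer: yes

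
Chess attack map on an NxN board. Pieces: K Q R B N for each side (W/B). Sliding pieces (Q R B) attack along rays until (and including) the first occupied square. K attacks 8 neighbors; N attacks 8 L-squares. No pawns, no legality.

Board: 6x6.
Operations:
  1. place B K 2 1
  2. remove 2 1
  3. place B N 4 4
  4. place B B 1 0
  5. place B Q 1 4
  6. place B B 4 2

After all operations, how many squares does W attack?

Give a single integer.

Answer: 0

Derivation:
Op 1: place BK@(2,1)
Op 2: remove (2,1)
Op 3: place BN@(4,4)
Op 4: place BB@(1,0)
Op 5: place BQ@(1,4)
Op 6: place BB@(4,2)
Per-piece attacks for W:
Union (0 distinct): (none)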